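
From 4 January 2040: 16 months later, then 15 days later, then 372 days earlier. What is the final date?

Advancing 16 months from January 4, 2040:
month 1 + 16 = 17, which is month 5 of year 2041 → May 2041.
Day 4 is valid in May, giving May 4, 2041.
Counting forward 15 days from May 4, 2041:
May has 31 days; 4 + 15 = 19, still in May.
Counting back 372 days from May 19, 2041:
Going back 19 days from May 19, 2041 reaches the end of the previous month; 372 − 19 = 353 left.
April 2041 has 30 days: 353 − 30 = 323 left.
March 2041 has 31 days: 323 − 31 = 292 left.
February 2041 has 28 days (2041 is not a leap year): 292 − 28 = 264 left.
January 2041 has 31 days: 264 − 31 = 233 left.
December 2040 has 31 days: 233 − 31 = 202 left.
November 2040 has 30 days: 202 − 30 = 172 left.
October 2040 has 31 days: 172 − 31 = 141 left.
September 2040 has 30 days: 141 − 30 = 111 left.
August 2040 has 31 days: 111 − 31 = 80 left.
July 2040 has 31 days: 80 − 31 = 49 left.
June 2040 has 30 days: 49 − 30 = 19 left.
May 2040 has 31 days; 31 − 19 = 12 → May 12, 2040.

May 12, 2040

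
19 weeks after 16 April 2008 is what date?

Advancing 19 weeks = 133 days from April 16, 2008.
April has 30 days, so 30 − 16 = 14 days remain after April 16, 2008; 133 − 14 = 119 left.
May 2008 has 31 days: 119 − 31 = 88 left.
June 2008 has 30 days: 88 − 30 = 58 left.
July 2008 has 31 days: 58 − 31 = 27 left.
27 days into August 2008 → August 27, 2008.

August 27, 2008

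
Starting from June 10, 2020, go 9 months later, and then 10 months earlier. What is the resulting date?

May 10, 2020

Counting forward 9 months from June 10, 2020:
month 6 + 9 = 15, which is month 3 of year 2021 → March 2021.
Day 10 is valid in March, giving March 10, 2021.
Counting back 10 months from March 10, 2021:
month 3 − 10 = -7, which is month 5 of year 2020 → May 2020.
Day 10 is valid in May, giving May 10, 2020.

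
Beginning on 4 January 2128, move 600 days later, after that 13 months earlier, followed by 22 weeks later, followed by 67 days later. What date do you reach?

March 4, 2129

Adding 600 days from January 4, 2128:
January has 31 days, so 31 − 4 = 27 days remain after January 4, 2128; 600 − 27 = 573 left.
February 2128 has 29 days (2128 is a leap year): 573 − 29 = 544 left.
March 2128 has 31 days: 544 − 31 = 513 left.
April 2128 has 30 days: 513 − 30 = 483 left.
May 2128 has 31 days: 483 − 31 = 452 left.
June 2128 has 30 days: 452 − 30 = 422 left.
July 2128 has 31 days: 422 − 31 = 391 left.
August 2128 has 31 days: 391 − 31 = 360 left.
September 2128 has 30 days: 360 − 30 = 330 left.
October 2128 has 31 days: 330 − 31 = 299 left.
November 2128 has 30 days: 299 − 30 = 269 left.
December 2128 has 31 days: 269 − 31 = 238 left.
January 2129 has 31 days: 238 − 31 = 207 left.
February 2129 has 28 days (2129 is not a leap year): 207 − 28 = 179 left.
March 2129 has 31 days: 179 − 31 = 148 left.
April 2129 has 30 days: 148 − 30 = 118 left.
May 2129 has 31 days: 118 − 31 = 87 left.
June 2129 has 30 days: 87 − 30 = 57 left.
July 2129 has 31 days: 57 − 31 = 26 left.
26 days into August 2129 → August 26, 2129.
Counting back 13 months from August 26, 2129:
month 8 − 13 = -5, which is month 7 of year 2128 → July 2128.
Day 26 is valid in July, giving July 26, 2128.
Adding 22 weeks (= 154 days) from July 26, 2128:
July has 31 days, so 31 − 26 = 5 days remain after July 26, 2128; 154 − 5 = 149 left.
August 2128 has 31 days: 149 − 31 = 118 left.
September 2128 has 30 days: 118 − 30 = 88 left.
October 2128 has 31 days: 88 − 31 = 57 left.
November 2128 has 30 days: 57 − 30 = 27 left.
27 days into December 2128 → December 27, 2128.
Advancing 67 days from December 27, 2128:
December has 31 days, so 31 − 27 = 4 days remain after December 27, 2128; 67 − 4 = 63 left.
January 2129 has 31 days: 63 − 31 = 32 left.
February 2129 has 28 days (2129 is not a leap year): 32 − 28 = 4 left.
4 days into March 2129 → March 4, 2129.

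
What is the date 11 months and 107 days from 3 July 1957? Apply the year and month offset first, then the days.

September 18, 1958

Counting forward 11 months and 107 days from July 3, 1957: first the month/year part, then the days.
month 7 + 11 = 18, which is month 6 of year 1958 → June 1958.
Day 3 is valid in June, giving June 3, 1958.
Now add 107 days from June 3, 1958.
June has 30 days, so 30 − 3 = 27 days remain after June 3, 1958; 107 − 27 = 80 left.
July 1958 has 31 days: 80 − 31 = 49 left.
August 1958 has 31 days: 49 − 31 = 18 left.
18 days into September 1958 → September 18, 1958.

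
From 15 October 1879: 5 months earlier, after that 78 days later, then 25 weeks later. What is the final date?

Subtracting 5 months from October 15, 1879:
month 10 − 5 = 5 → May 1879.
Day 15 is valid in May, giving May 15, 1879.
Adding 78 days from May 15, 1879:
May has 31 days, so 31 − 15 = 16 days remain after May 15, 1879; 78 − 16 = 62 left.
June 1879 has 30 days: 62 − 30 = 32 left.
July 1879 has 31 days: 32 − 31 = 1 left.
1 day into August 1879 → August 1, 1879.
Adding 25 weeks (= 175 days) from August 1, 1879:
August has 31 days, so 31 − 1 = 30 days remain after August 1, 1879; 175 − 30 = 145 left.
September 1879 has 30 days: 145 − 30 = 115 left.
October 1879 has 31 days: 115 − 31 = 84 left.
November 1879 has 30 days: 84 − 30 = 54 left.
December 1879 has 31 days: 54 − 31 = 23 left.
23 days into January 1880 → January 23, 1880.

January 23, 1880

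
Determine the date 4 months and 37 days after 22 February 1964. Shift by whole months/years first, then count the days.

July 29, 1964

Advancing 4 months and 37 days from February 22, 1964: first the month/year part, then the days.
month 2 + 4 = 6 → June 1964.
Day 22 is valid in June, giving June 22, 1964.
Now add 37 days from June 22, 1964.
June has 30 days, so 30 − 22 = 8 days remain after June 22, 1964; 37 − 8 = 29 left.
29 days into July 1964 → July 29, 1964.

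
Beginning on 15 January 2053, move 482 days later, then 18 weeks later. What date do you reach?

Advancing 482 days from January 15, 2053:
January has 31 days, so 31 − 15 = 16 days remain after January 15, 2053; 482 − 16 = 466 left.
February 2053 has 28 days (2053 is not a leap year): 466 − 28 = 438 left.
March 2053 has 31 days: 438 − 31 = 407 left.
April 2053 has 30 days: 407 − 30 = 377 left.
May 2053 has 31 days: 377 − 31 = 346 left.
June 2053 has 30 days: 346 − 30 = 316 left.
July 2053 has 31 days: 316 − 31 = 285 left.
August 2053 has 31 days: 285 − 31 = 254 left.
September 2053 has 30 days: 254 − 30 = 224 left.
October 2053 has 31 days: 224 − 31 = 193 left.
November 2053 has 30 days: 193 − 30 = 163 left.
December 2053 has 31 days: 163 − 31 = 132 left.
January 2054 has 31 days: 132 − 31 = 101 left.
February 2054 has 28 days (2054 is not a leap year): 101 − 28 = 73 left.
March 2054 has 31 days: 73 − 31 = 42 left.
April 2054 has 30 days: 42 − 30 = 12 left.
12 days into May 2054 → May 12, 2054.
Advancing 18 weeks (= 126 days) from May 12, 2054:
May has 31 days, so 31 − 12 = 19 days remain after May 12, 2054; 126 − 19 = 107 left.
June 2054 has 30 days: 107 − 30 = 77 left.
July 2054 has 31 days: 77 − 31 = 46 left.
August 2054 has 31 days: 46 − 31 = 15 left.
15 days into September 2054 → September 15, 2054.

September 15, 2054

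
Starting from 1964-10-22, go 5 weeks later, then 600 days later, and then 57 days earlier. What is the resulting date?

Adding 5 weeks (= 35 days) from October 22, 1964:
October has 31 days, so 31 − 22 = 9 days remain after October 22, 1964; 35 − 9 = 26 left.
26 days into November 1964 → November 26, 1964.
Adding 600 days from November 26, 1964:
November has 30 days, so 30 − 26 = 4 days remain after November 26, 1964; 600 − 4 = 596 left.
December 1964 has 31 days: 596 − 31 = 565 left.
January 1965 has 31 days: 565 − 31 = 534 left.
February 1965 has 28 days (1965 is not a leap year): 534 − 28 = 506 left.
March 1965 has 31 days: 506 − 31 = 475 left.
April 1965 has 30 days: 475 − 30 = 445 left.
May 1965 has 31 days: 445 − 31 = 414 left.
June 1965 has 30 days: 414 − 30 = 384 left.
July 1965 has 31 days: 384 − 31 = 353 left.
August 1965 has 31 days: 353 − 31 = 322 left.
September 1965 has 30 days: 322 − 30 = 292 left.
October 1965 has 31 days: 292 − 31 = 261 left.
November 1965 has 30 days: 261 − 30 = 231 left.
December 1965 has 31 days: 231 − 31 = 200 left.
January 1966 has 31 days: 200 − 31 = 169 left.
February 1966 has 28 days (1966 is not a leap year): 169 − 28 = 141 left.
March 1966 has 31 days: 141 − 31 = 110 left.
April 1966 has 30 days: 110 − 30 = 80 left.
May 1966 has 31 days: 80 − 31 = 49 left.
June 1966 has 30 days: 49 − 30 = 19 left.
19 days into July 1966 → July 19, 1966.
Subtracting 57 days from July 19, 1966:
Going back 19 days from July 19, 1966 reaches the end of the previous month; 57 − 19 = 38 left.
June 1966 has 30 days: 38 − 30 = 8 left.
May 1966 has 31 days; 31 − 8 = 23 → May 23, 1966.

May 23, 1966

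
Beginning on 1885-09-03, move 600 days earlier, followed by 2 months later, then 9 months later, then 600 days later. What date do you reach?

August 4, 1886

Subtracting 600 days from September 3, 1885:
Going back 3 days from September 3, 1885 reaches the end of the previous month; 600 − 3 = 597 left.
August 1885 has 31 days: 597 − 31 = 566 left.
July 1885 has 31 days: 566 − 31 = 535 left.
June 1885 has 30 days: 535 − 30 = 505 left.
May 1885 has 31 days: 505 − 31 = 474 left.
April 1885 has 30 days: 474 − 30 = 444 left.
March 1885 has 31 days: 444 − 31 = 413 left.
February 1885 has 28 days (1885 is not a leap year): 413 − 28 = 385 left.
January 1885 has 31 days: 385 − 31 = 354 left.
December 1884 has 31 days: 354 − 31 = 323 left.
November 1884 has 30 days: 323 − 30 = 293 left.
October 1884 has 31 days: 293 − 31 = 262 left.
September 1884 has 30 days: 262 − 30 = 232 left.
August 1884 has 31 days: 232 − 31 = 201 left.
July 1884 has 31 days: 201 − 31 = 170 left.
June 1884 has 30 days: 170 − 30 = 140 left.
May 1884 has 31 days: 140 − 31 = 109 left.
April 1884 has 30 days: 109 − 30 = 79 left.
March 1884 has 31 days: 79 − 31 = 48 left.
February 1884 has 29 days (1884 is a leap year): 48 − 29 = 19 left.
January 1884 has 31 days; 31 − 19 = 12 → January 12, 1884.
Advancing 2 months from January 12, 1884:
month 1 + 2 = 3 → March 1884.
Day 12 is valid in March, giving March 12, 1884.
Counting forward 9 months from March 12, 1884:
month 3 + 9 = 12 → December 1884.
Day 12 is valid in December, giving December 12, 1884.
Adding 600 days from December 12, 1884:
December has 31 days, so 31 − 12 = 19 days remain after December 12, 1884; 600 − 19 = 581 left.
January 1885 has 31 days: 581 − 31 = 550 left.
February 1885 has 28 days (1885 is not a leap year): 550 − 28 = 522 left.
March 1885 has 31 days: 522 − 31 = 491 left.
April 1885 has 30 days: 491 − 30 = 461 left.
May 1885 has 31 days: 461 − 31 = 430 left.
June 1885 has 30 days: 430 − 30 = 400 left.
July 1885 has 31 days: 400 − 31 = 369 left.
August 1885 has 31 days: 369 − 31 = 338 left.
September 1885 has 30 days: 338 − 30 = 308 left.
October 1885 has 31 days: 308 − 31 = 277 left.
November 1885 has 30 days: 277 − 30 = 247 left.
December 1885 has 31 days: 247 − 31 = 216 left.
January 1886 has 31 days: 216 − 31 = 185 left.
February 1886 has 28 days (1886 is not a leap year): 185 − 28 = 157 left.
March 1886 has 31 days: 157 − 31 = 126 left.
April 1886 has 30 days: 126 − 30 = 96 left.
May 1886 has 31 days: 96 − 31 = 65 left.
June 1886 has 30 days: 65 − 30 = 35 left.
July 1886 has 31 days: 35 − 31 = 4 left.
4 days into August 1886 → August 4, 1886.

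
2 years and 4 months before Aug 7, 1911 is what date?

April 7, 1909

Subtracting 2 years and 4 months from August 7, 1911.
-2 years → 1909; month 8 − 4 = 4 → April 1909.
Day 7 is valid in April, giving April 7, 1909.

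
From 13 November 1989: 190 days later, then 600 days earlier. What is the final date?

Advancing 190 days from November 13, 1989:
November has 30 days, so 30 − 13 = 17 days remain after November 13, 1989; 190 − 17 = 173 left.
December 1989 has 31 days: 173 − 31 = 142 left.
January 1990 has 31 days: 142 − 31 = 111 left.
February 1990 has 28 days (1990 is not a leap year): 111 − 28 = 83 left.
March 1990 has 31 days: 83 − 31 = 52 left.
April 1990 has 30 days: 52 − 30 = 22 left.
22 days into May 1990 → May 22, 1990.
Going back 600 days from May 22, 1990:
Going back 22 days from May 22, 1990 reaches the end of the previous month; 600 − 22 = 578 left.
April 1990 has 30 days: 578 − 30 = 548 left.
March 1990 has 31 days: 548 − 31 = 517 left.
February 1990 has 28 days (1990 is not a leap year): 517 − 28 = 489 left.
January 1990 has 31 days: 489 − 31 = 458 left.
December 1989 has 31 days: 458 − 31 = 427 left.
November 1989 has 30 days: 427 − 30 = 397 left.
October 1989 has 31 days: 397 − 31 = 366 left.
September 1989 has 30 days: 366 − 30 = 336 left.
August 1989 has 31 days: 336 − 31 = 305 left.
July 1989 has 31 days: 305 − 31 = 274 left.
June 1989 has 30 days: 274 − 30 = 244 left.
May 1989 has 31 days: 244 − 31 = 213 left.
April 1989 has 30 days: 213 − 30 = 183 left.
March 1989 has 31 days: 183 − 31 = 152 left.
February 1989 has 28 days (1989 is not a leap year): 152 − 28 = 124 left.
January 1989 has 31 days: 124 − 31 = 93 left.
December 1988 has 31 days: 93 − 31 = 62 left.
November 1988 has 30 days: 62 − 30 = 32 left.
October 1988 has 31 days: 32 − 31 = 1 left.
September 1988 has 30 days; 30 − 1 = 29 → September 29, 1988.

September 29, 1988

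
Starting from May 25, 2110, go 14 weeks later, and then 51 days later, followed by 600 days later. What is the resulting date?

June 12, 2112

Adding 14 weeks (= 98 days) from May 25, 2110:
May has 31 days, so 31 − 25 = 6 days remain after May 25, 2110; 98 − 6 = 92 left.
June 2110 has 30 days: 92 − 30 = 62 left.
July 2110 has 31 days: 62 − 31 = 31 left.
31 days into August 2110 → August 31, 2110.
Adding 51 days from August 31, 2110:
August has 31 days, so 31 − 31 = 0 days remain after August 31, 2110; 51 − 0 = 51 left.
September 2110 has 30 days: 51 − 30 = 21 left.
21 days into October 2110 → October 21, 2110.
Adding 600 days from October 21, 2110:
October has 31 days, so 31 − 21 = 10 days remain after October 21, 2110; 600 − 10 = 590 left.
November 2110 has 30 days: 590 − 30 = 560 left.
December 2110 has 31 days: 560 − 31 = 529 left.
January 2111 has 31 days: 529 − 31 = 498 left.
February 2111 has 28 days (2111 is not a leap year): 498 − 28 = 470 left.
March 2111 has 31 days: 470 − 31 = 439 left.
April 2111 has 30 days: 439 − 30 = 409 left.
May 2111 has 31 days: 409 − 31 = 378 left.
June 2111 has 30 days: 378 − 30 = 348 left.
July 2111 has 31 days: 348 − 31 = 317 left.
August 2111 has 31 days: 317 − 31 = 286 left.
September 2111 has 30 days: 286 − 30 = 256 left.
October 2111 has 31 days: 256 − 31 = 225 left.
November 2111 has 30 days: 225 − 30 = 195 left.
December 2111 has 31 days: 195 − 31 = 164 left.
January 2112 has 31 days: 164 − 31 = 133 left.
February 2112 has 29 days (2112 is a leap year): 133 − 29 = 104 left.
March 2112 has 31 days: 104 − 31 = 73 left.
April 2112 has 30 days: 73 − 30 = 43 left.
May 2112 has 31 days: 43 − 31 = 12 left.
12 days into June 2112 → June 12, 2112.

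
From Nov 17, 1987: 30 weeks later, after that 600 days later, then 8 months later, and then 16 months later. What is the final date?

February 4, 1992

Advancing 30 weeks (= 210 days) from November 17, 1987:
November has 30 days, so 30 − 17 = 13 days remain after November 17, 1987; 210 − 13 = 197 left.
December 1987 has 31 days: 197 − 31 = 166 left.
January 1988 has 31 days: 166 − 31 = 135 left.
February 1988 has 29 days (1988 is a leap year): 135 − 29 = 106 left.
March 1988 has 31 days: 106 − 31 = 75 left.
April 1988 has 30 days: 75 − 30 = 45 left.
May 1988 has 31 days: 45 − 31 = 14 left.
14 days into June 1988 → June 14, 1988.
Advancing 600 days from June 14, 1988:
June has 30 days, so 30 − 14 = 16 days remain after June 14, 1988; 600 − 16 = 584 left.
July 1988 has 31 days: 584 − 31 = 553 left.
August 1988 has 31 days: 553 − 31 = 522 left.
September 1988 has 30 days: 522 − 30 = 492 left.
October 1988 has 31 days: 492 − 31 = 461 left.
November 1988 has 30 days: 461 − 30 = 431 left.
December 1988 has 31 days: 431 − 31 = 400 left.
January 1989 has 31 days: 400 − 31 = 369 left.
February 1989 has 28 days (1989 is not a leap year): 369 − 28 = 341 left.
March 1989 has 31 days: 341 − 31 = 310 left.
April 1989 has 30 days: 310 − 30 = 280 left.
May 1989 has 31 days: 280 − 31 = 249 left.
June 1989 has 30 days: 249 − 30 = 219 left.
July 1989 has 31 days: 219 − 31 = 188 left.
August 1989 has 31 days: 188 − 31 = 157 left.
September 1989 has 30 days: 157 − 30 = 127 left.
October 1989 has 31 days: 127 − 31 = 96 left.
November 1989 has 30 days: 96 − 30 = 66 left.
December 1989 has 31 days: 66 − 31 = 35 left.
January 1990 has 31 days: 35 − 31 = 4 left.
4 days into February 1990 → February 4, 1990.
Counting forward 8 months from February 4, 1990:
month 2 + 8 = 10 → October 1990.
Day 4 is valid in October, giving October 4, 1990.
Adding 16 months from October 4, 1990:
month 10 + 16 = 26, which is month 2 of year 1992 → February 1992.
Day 4 is valid in February, giving February 4, 1992.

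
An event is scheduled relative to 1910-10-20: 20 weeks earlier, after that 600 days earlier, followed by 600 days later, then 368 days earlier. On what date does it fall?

Counting back 20 weeks (= 140 days) from October 20, 1910:
Going back 20 days from October 20, 1910 reaches the end of the previous month; 140 − 20 = 120 left.
September 1910 has 30 days: 120 − 30 = 90 left.
August 1910 has 31 days: 90 − 31 = 59 left.
July 1910 has 31 days: 59 − 31 = 28 left.
June 1910 has 30 days; 30 − 28 = 2 → June 2, 1910.
Counting back 600 days from June 2, 1910:
Going back 2 days from June 2, 1910 reaches the end of the previous month; 600 − 2 = 598 left.
May 1910 has 31 days: 598 − 31 = 567 left.
April 1910 has 30 days: 567 − 30 = 537 left.
March 1910 has 31 days: 537 − 31 = 506 left.
February 1910 has 28 days (1910 is not a leap year): 506 − 28 = 478 left.
January 1910 has 31 days: 478 − 31 = 447 left.
December 1909 has 31 days: 447 − 31 = 416 left.
November 1909 has 30 days: 416 − 30 = 386 left.
October 1909 has 31 days: 386 − 31 = 355 left.
September 1909 has 30 days: 355 − 30 = 325 left.
August 1909 has 31 days: 325 − 31 = 294 left.
July 1909 has 31 days: 294 − 31 = 263 left.
June 1909 has 30 days: 263 − 30 = 233 left.
May 1909 has 31 days: 233 − 31 = 202 left.
April 1909 has 30 days: 202 − 30 = 172 left.
March 1909 has 31 days: 172 − 31 = 141 left.
February 1909 has 28 days (1909 is not a leap year): 141 − 28 = 113 left.
January 1909 has 31 days: 113 − 31 = 82 left.
December 1908 has 31 days: 82 − 31 = 51 left.
November 1908 has 30 days: 51 − 30 = 21 left.
October 1908 has 31 days; 31 − 21 = 10 → October 10, 1908.
Adding 600 days from October 10, 1908:
October has 31 days, so 31 − 10 = 21 days remain after October 10, 1908; 600 − 21 = 579 left.
November 1908 has 30 days: 579 − 30 = 549 left.
December 1908 has 31 days: 549 − 31 = 518 left.
January 1909 has 31 days: 518 − 31 = 487 left.
February 1909 has 28 days (1909 is not a leap year): 487 − 28 = 459 left.
March 1909 has 31 days: 459 − 31 = 428 left.
April 1909 has 30 days: 428 − 30 = 398 left.
May 1909 has 31 days: 398 − 31 = 367 left.
June 1909 has 30 days: 367 − 30 = 337 left.
July 1909 has 31 days: 337 − 31 = 306 left.
August 1909 has 31 days: 306 − 31 = 275 left.
September 1909 has 30 days: 275 − 30 = 245 left.
October 1909 has 31 days: 245 − 31 = 214 left.
November 1909 has 30 days: 214 − 30 = 184 left.
December 1909 has 31 days: 184 − 31 = 153 left.
January 1910 has 31 days: 153 − 31 = 122 left.
February 1910 has 28 days (1910 is not a leap year): 122 − 28 = 94 left.
March 1910 has 31 days: 94 − 31 = 63 left.
April 1910 has 30 days: 63 − 30 = 33 left.
May 1910 has 31 days: 33 − 31 = 2 left.
2 days into June 1910 → June 2, 1910.
Counting back 368 days from June 2, 1910:
Going back 2 days from June 2, 1910 reaches the end of the previous month; 368 − 2 = 366 left.
May 1910 has 31 days: 366 − 31 = 335 left.
April 1910 has 30 days: 335 − 30 = 305 left.
March 1910 has 31 days: 305 − 31 = 274 left.
February 1910 has 28 days (1910 is not a leap year): 274 − 28 = 246 left.
January 1910 has 31 days: 246 − 31 = 215 left.
December 1909 has 31 days: 215 − 31 = 184 left.
November 1909 has 30 days: 184 − 30 = 154 left.
October 1909 has 31 days: 154 − 31 = 123 left.
September 1909 has 30 days: 123 − 30 = 93 left.
August 1909 has 31 days: 93 − 31 = 62 left.
July 1909 has 31 days: 62 − 31 = 31 left.
June 1909 has 30 days: 31 − 30 = 1 left.
May 1909 has 31 days; 31 − 1 = 30 → May 30, 1909.

May 30, 1909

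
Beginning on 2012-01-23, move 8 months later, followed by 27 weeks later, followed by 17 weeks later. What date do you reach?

Counting forward 8 months from January 23, 2012:
month 1 + 8 = 9 → September 2012.
Day 23 is valid in September, giving September 23, 2012.
Advancing 27 weeks (= 189 days) from September 23, 2012:
September has 30 days, so 30 − 23 = 7 days remain after September 23, 2012; 189 − 7 = 182 left.
October 2012 has 31 days: 182 − 31 = 151 left.
November 2012 has 30 days: 151 − 30 = 121 left.
December 2012 has 31 days: 121 − 31 = 90 left.
January 2013 has 31 days: 90 − 31 = 59 left.
February 2013 has 28 days (2013 is not a leap year): 59 − 28 = 31 left.
31 days into March 2013 → March 31, 2013.
Counting forward 17 weeks (= 119 days) from March 31, 2013:
March has 31 days, so 31 − 31 = 0 days remain after March 31, 2013; 119 − 0 = 119 left.
April 2013 has 30 days: 119 − 30 = 89 left.
May 2013 has 31 days: 89 − 31 = 58 left.
June 2013 has 30 days: 58 − 30 = 28 left.
28 days into July 2013 → July 28, 2013.

July 28, 2013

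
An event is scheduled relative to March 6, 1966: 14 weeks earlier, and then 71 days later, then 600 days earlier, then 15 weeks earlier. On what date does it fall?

March 4, 1964

Going back 14 weeks (= 98 days) from March 6, 1966:
Going back 6 days from March 6, 1966 reaches the end of the previous month; 98 − 6 = 92 left.
February 1966 has 28 days (1966 is not a leap year): 92 − 28 = 64 left.
January 1966 has 31 days: 64 − 31 = 33 left.
December 1965 has 31 days: 33 − 31 = 2 left.
November 1965 has 30 days; 30 − 2 = 28 → November 28, 1965.
Counting forward 71 days from November 28, 1965:
November has 30 days, so 30 − 28 = 2 days remain after November 28, 1965; 71 − 2 = 69 left.
December 1965 has 31 days: 69 − 31 = 38 left.
January 1966 has 31 days: 38 − 31 = 7 left.
7 days into February 1966 → February 7, 1966.
Going back 600 days from February 7, 1966:
Going back 7 days from February 7, 1966 reaches the end of the previous month; 600 − 7 = 593 left.
January 1966 has 31 days: 593 − 31 = 562 left.
December 1965 has 31 days: 562 − 31 = 531 left.
November 1965 has 30 days: 531 − 30 = 501 left.
October 1965 has 31 days: 501 − 31 = 470 left.
September 1965 has 30 days: 470 − 30 = 440 left.
August 1965 has 31 days: 440 − 31 = 409 left.
July 1965 has 31 days: 409 − 31 = 378 left.
June 1965 has 30 days: 378 − 30 = 348 left.
May 1965 has 31 days: 348 − 31 = 317 left.
April 1965 has 30 days: 317 − 30 = 287 left.
March 1965 has 31 days: 287 − 31 = 256 left.
February 1965 has 28 days (1965 is not a leap year): 256 − 28 = 228 left.
January 1965 has 31 days: 228 − 31 = 197 left.
December 1964 has 31 days: 197 − 31 = 166 left.
November 1964 has 30 days: 166 − 30 = 136 left.
October 1964 has 31 days: 136 − 31 = 105 left.
September 1964 has 30 days: 105 − 30 = 75 left.
August 1964 has 31 days: 75 − 31 = 44 left.
July 1964 has 31 days: 44 − 31 = 13 left.
June 1964 has 30 days; 30 − 13 = 17 → June 17, 1964.
Counting back 15 weeks (= 105 days) from June 17, 1964:
Going back 17 days from June 17, 1964 reaches the end of the previous month; 105 − 17 = 88 left.
May 1964 has 31 days: 88 − 31 = 57 left.
April 1964 has 30 days: 57 − 30 = 27 left.
March 1964 has 31 days; 31 − 27 = 4 → March 4, 1964.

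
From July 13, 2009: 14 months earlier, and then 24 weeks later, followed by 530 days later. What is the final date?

Subtracting 14 months from July 13, 2009:
month 7 − 14 = -7, which is month 5 of year 2008 → May 2008.
Day 13 is valid in May, giving May 13, 2008.
Advancing 24 weeks (= 168 days) from May 13, 2008:
May has 31 days, so 31 − 13 = 18 days remain after May 13, 2008; 168 − 18 = 150 left.
June 2008 has 30 days: 150 − 30 = 120 left.
July 2008 has 31 days: 120 − 31 = 89 left.
August 2008 has 31 days: 89 − 31 = 58 left.
September 2008 has 30 days: 58 − 30 = 28 left.
28 days into October 2008 → October 28, 2008.
Advancing 530 days from October 28, 2008:
October has 31 days, so 31 − 28 = 3 days remain after October 28, 2008; 530 − 3 = 527 left.
November 2008 has 30 days: 527 − 30 = 497 left.
December 2008 has 31 days: 497 − 31 = 466 left.
January 2009 has 31 days: 466 − 31 = 435 left.
February 2009 has 28 days (2009 is not a leap year): 435 − 28 = 407 left.
March 2009 has 31 days: 407 − 31 = 376 left.
April 2009 has 30 days: 376 − 30 = 346 left.
May 2009 has 31 days: 346 − 31 = 315 left.
June 2009 has 30 days: 315 − 30 = 285 left.
July 2009 has 31 days: 285 − 31 = 254 left.
August 2009 has 31 days: 254 − 31 = 223 left.
September 2009 has 30 days: 223 − 30 = 193 left.
October 2009 has 31 days: 193 − 31 = 162 left.
November 2009 has 30 days: 162 − 30 = 132 left.
December 2009 has 31 days: 132 − 31 = 101 left.
January 2010 has 31 days: 101 − 31 = 70 left.
February 2010 has 28 days (2010 is not a leap year): 70 − 28 = 42 left.
March 2010 has 31 days: 42 − 31 = 11 left.
11 days into April 2010 → April 11, 2010.

April 11, 2010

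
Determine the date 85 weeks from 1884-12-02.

Counting forward 85 weeks = 595 days from December 2, 1884.
December has 31 days, so 31 − 2 = 29 days remain after December 2, 1884; 595 − 29 = 566 left.
January 1885 has 31 days: 566 − 31 = 535 left.
February 1885 has 28 days (1885 is not a leap year): 535 − 28 = 507 left.
March 1885 has 31 days: 507 − 31 = 476 left.
April 1885 has 30 days: 476 − 30 = 446 left.
May 1885 has 31 days: 446 − 31 = 415 left.
June 1885 has 30 days: 415 − 30 = 385 left.
July 1885 has 31 days: 385 − 31 = 354 left.
August 1885 has 31 days: 354 − 31 = 323 left.
September 1885 has 30 days: 323 − 30 = 293 left.
October 1885 has 31 days: 293 − 31 = 262 left.
November 1885 has 30 days: 262 − 30 = 232 left.
December 1885 has 31 days: 232 − 31 = 201 left.
January 1886 has 31 days: 201 − 31 = 170 left.
February 1886 has 28 days (1886 is not a leap year): 170 − 28 = 142 left.
March 1886 has 31 days: 142 − 31 = 111 left.
April 1886 has 30 days: 111 − 30 = 81 left.
May 1886 has 31 days: 81 − 31 = 50 left.
June 1886 has 30 days: 50 − 30 = 20 left.
20 days into July 1886 → July 20, 1886.

July 20, 1886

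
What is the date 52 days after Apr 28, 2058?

June 19, 2058

Advancing 52 days from April 28, 2058.
April has 30 days, so 30 − 28 = 2 days remain after April 28, 2058; 52 − 2 = 50 left.
May 2058 has 31 days: 50 − 31 = 19 left.
19 days into June 2058 → June 19, 2058.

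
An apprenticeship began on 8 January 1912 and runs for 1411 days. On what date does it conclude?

November 19, 1915

Adding 1411 days from January 8, 1912.
January has 31 days, so 31 − 8 = 23 days remain after January 8, 1912; 1411 − 23 = 1388 left.
February 1912 has 29 days (1912 is a leap year): 1388 − 29 = 1359 left.
March 1912 has 31 days: 1359 − 31 = 1328 left.
April 1912 has 30 days: 1328 − 30 = 1298 left.
May 1912 has 31 days: 1298 − 31 = 1267 left.
June 1912 has 30 days: 1267 − 30 = 1237 left.
July 1912 has 31 days: 1237 − 31 = 1206 left.
August 1912 has 31 days: 1206 − 31 = 1175 left.
September 1912 has 30 days: 1175 − 30 = 1145 left.
October 1912 has 31 days: 1145 − 31 = 1114 left.
November 1912 has 30 days: 1114 − 30 = 1084 left.
December 1912 has 31 days: 1084 − 31 = 1053 left.
January 1913 has 31 days: 1053 − 31 = 1022 left.
February 1913 has 28 days (1913 is not a leap year): 1022 − 28 = 994 left.
March 1913 has 31 days: 994 − 31 = 963 left.
April 1913 has 30 days: 963 − 30 = 933 left.
May 1913 has 31 days: 933 − 31 = 902 left.
June 1913 has 30 days: 902 − 30 = 872 left.
July 1913 has 31 days: 872 − 31 = 841 left.
August 1913 has 31 days: 841 − 31 = 810 left.
September 1913 has 30 days: 810 − 30 = 780 left.
October 1913 has 31 days: 780 − 31 = 749 left.
November 1913 has 30 days: 749 − 30 = 719 left.
December 1913 has 31 days: 719 − 31 = 688 left.
January 1914 has 31 days: 688 − 31 = 657 left.
February 1914 has 28 days (1914 is not a leap year): 657 − 28 = 629 left.
March 1914 has 31 days: 629 − 31 = 598 left.
April 1914 has 30 days: 598 − 30 = 568 left.
May 1914 has 31 days: 568 − 31 = 537 left.
June 1914 has 30 days: 537 − 30 = 507 left.
July 1914 has 31 days: 507 − 31 = 476 left.
August 1914 has 31 days: 476 − 31 = 445 left.
September 1914 has 30 days: 445 − 30 = 415 left.
October 1914 has 31 days: 415 − 31 = 384 left.
November 1914 has 30 days: 384 − 30 = 354 left.
December 1914 has 31 days: 354 − 31 = 323 left.
January 1915 has 31 days: 323 − 31 = 292 left.
February 1915 has 28 days (1915 is not a leap year): 292 − 28 = 264 left.
March 1915 has 31 days: 264 − 31 = 233 left.
April 1915 has 30 days: 233 − 30 = 203 left.
May 1915 has 31 days: 203 − 31 = 172 left.
June 1915 has 30 days: 172 − 30 = 142 left.
July 1915 has 31 days: 142 − 31 = 111 left.
August 1915 has 31 days: 111 − 31 = 80 left.
September 1915 has 30 days: 80 − 30 = 50 left.
October 1915 has 31 days: 50 − 31 = 19 left.
19 days into November 1915 → November 19, 1915.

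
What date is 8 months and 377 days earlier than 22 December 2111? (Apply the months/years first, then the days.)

Going back 8 months and 377 days from December 22, 2111: first the month/year part, then the days.
month 12 − 8 = 4 → April 2111.
Day 22 is valid in April, giving April 22, 2111.
Now subtract 377 days from April 22, 2111.
Going back 22 days from April 22, 2111 reaches the end of the previous month; 377 − 22 = 355 left.
March 2111 has 31 days: 355 − 31 = 324 left.
February 2111 has 28 days (2111 is not a leap year): 324 − 28 = 296 left.
January 2111 has 31 days: 296 − 31 = 265 left.
December 2110 has 31 days: 265 − 31 = 234 left.
November 2110 has 30 days: 234 − 30 = 204 left.
October 2110 has 31 days: 204 − 31 = 173 left.
September 2110 has 30 days: 173 − 30 = 143 left.
August 2110 has 31 days: 143 − 31 = 112 left.
July 2110 has 31 days: 112 − 31 = 81 left.
June 2110 has 30 days: 81 − 30 = 51 left.
May 2110 has 31 days: 51 − 31 = 20 left.
April 2110 has 30 days; 30 − 20 = 10 → April 10, 2110.

April 10, 2110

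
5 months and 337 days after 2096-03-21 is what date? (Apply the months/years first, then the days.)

Advancing 5 months and 337 days from March 21, 2096: first the month/year part, then the days.
month 3 + 5 = 8 → August 2096.
Day 21 is valid in August, giving August 21, 2096.
Now add 337 days from August 21, 2096.
August has 31 days, so 31 − 21 = 10 days remain after August 21, 2096; 337 − 10 = 327 left.
September 2096 has 30 days: 327 − 30 = 297 left.
October 2096 has 31 days: 297 − 31 = 266 left.
November 2096 has 30 days: 266 − 30 = 236 left.
December 2096 has 31 days: 236 − 31 = 205 left.
January 2097 has 31 days: 205 − 31 = 174 left.
February 2097 has 28 days (2097 is not a leap year): 174 − 28 = 146 left.
March 2097 has 31 days: 146 − 31 = 115 left.
April 2097 has 30 days: 115 − 30 = 85 left.
May 2097 has 31 days: 85 − 31 = 54 left.
June 2097 has 30 days: 54 − 30 = 24 left.
24 days into July 2097 → July 24, 2097.

July 24, 2097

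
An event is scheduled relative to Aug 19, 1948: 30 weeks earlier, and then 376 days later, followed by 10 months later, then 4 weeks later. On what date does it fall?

December 29, 1949

Going back 30 weeks (= 210 days) from August 19, 1948:
Going back 19 days from August 19, 1948 reaches the end of the previous month; 210 − 19 = 191 left.
July 1948 has 31 days: 191 − 31 = 160 left.
June 1948 has 30 days: 160 − 30 = 130 left.
May 1948 has 31 days: 130 − 31 = 99 left.
April 1948 has 30 days: 99 − 30 = 69 left.
March 1948 has 31 days: 69 − 31 = 38 left.
February 1948 has 29 days (1948 is a leap year): 38 − 29 = 9 left.
January 1948 has 31 days; 31 − 9 = 22 → January 22, 1948.
Counting forward 376 days from January 22, 1948:
January has 31 days, so 31 − 22 = 9 days remain after January 22, 1948; 376 − 9 = 367 left.
February 1948 has 29 days (1948 is a leap year): 367 − 29 = 338 left.
March 1948 has 31 days: 338 − 31 = 307 left.
April 1948 has 30 days: 307 − 30 = 277 left.
May 1948 has 31 days: 277 − 31 = 246 left.
June 1948 has 30 days: 246 − 30 = 216 left.
July 1948 has 31 days: 216 − 31 = 185 left.
August 1948 has 31 days: 185 − 31 = 154 left.
September 1948 has 30 days: 154 − 30 = 124 left.
October 1948 has 31 days: 124 − 31 = 93 left.
November 1948 has 30 days: 93 − 30 = 63 left.
December 1948 has 31 days: 63 − 31 = 32 left.
January 1949 has 31 days: 32 − 31 = 1 left.
1 day into February 1949 → February 1, 1949.
Adding 10 months from February 1, 1949:
month 2 + 10 = 12 → December 1949.
Day 1 is valid in December, giving December 1, 1949.
Adding 4 weeks (= 28 days) from December 1, 1949:
December has 31 days; 1 + 28 = 29, still in December.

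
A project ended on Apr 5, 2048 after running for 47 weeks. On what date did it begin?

Going back 47 weeks = 329 days from April 5, 2048.
Going back 5 days from April 5, 2048 reaches the end of the previous month; 329 − 5 = 324 left.
March 2048 has 31 days: 324 − 31 = 293 left.
February 2048 has 29 days (2048 is a leap year): 293 − 29 = 264 left.
January 2048 has 31 days: 264 − 31 = 233 left.
December 2047 has 31 days: 233 − 31 = 202 left.
November 2047 has 30 days: 202 − 30 = 172 left.
October 2047 has 31 days: 172 − 31 = 141 left.
September 2047 has 30 days: 141 − 30 = 111 left.
August 2047 has 31 days: 111 − 31 = 80 left.
July 2047 has 31 days: 80 − 31 = 49 left.
June 2047 has 30 days: 49 − 30 = 19 left.
May 2047 has 31 days; 31 − 19 = 12 → May 12, 2047.

May 12, 2047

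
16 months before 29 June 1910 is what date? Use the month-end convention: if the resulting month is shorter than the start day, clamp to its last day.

Counting back 16 months from June 29, 1910.
month 6 − 16 = -10, which is month 2 of year 1909 → February 1909.
February 1909 has only 28 days (1909 is not a leap year — relevant if February), and the start was day 29, so the date clamps to February 28, 1909.

February 28, 1909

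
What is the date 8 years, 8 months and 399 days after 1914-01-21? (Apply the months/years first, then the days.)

Adding 8 years, 8 months and 399 days from January 21, 1914: first the month/year part, then the days.
+8 years → 1922; month 1 + 8 = 9 → September 1922.
Day 21 is valid in September, giving September 21, 1922.
Now add 399 days from September 21, 1922.
September has 30 days, so 30 − 21 = 9 days remain after September 21, 1922; 399 − 9 = 390 left.
October 1922 has 31 days: 390 − 31 = 359 left.
November 1922 has 30 days: 359 − 30 = 329 left.
December 1922 has 31 days: 329 − 31 = 298 left.
January 1923 has 31 days: 298 − 31 = 267 left.
February 1923 has 28 days (1923 is not a leap year): 267 − 28 = 239 left.
March 1923 has 31 days: 239 − 31 = 208 left.
April 1923 has 30 days: 208 − 30 = 178 left.
May 1923 has 31 days: 178 − 31 = 147 left.
June 1923 has 30 days: 147 − 30 = 117 left.
July 1923 has 31 days: 117 − 31 = 86 left.
August 1923 has 31 days: 86 − 31 = 55 left.
September 1923 has 30 days: 55 − 30 = 25 left.
25 days into October 1923 → October 25, 1923.

October 25, 1923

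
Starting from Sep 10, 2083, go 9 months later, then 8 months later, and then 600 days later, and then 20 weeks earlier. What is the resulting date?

May 16, 2086

Advancing 9 months from September 10, 2083:
month 9 + 9 = 18, which is month 6 of year 2084 → June 2084.
Day 10 is valid in June, giving June 10, 2084.
Counting forward 8 months from June 10, 2084:
month 6 + 8 = 14, which is month 2 of year 2085 → February 2085.
Day 10 is valid in February, giving February 10, 2085.
Counting forward 600 days from February 10, 2085:
February has 28 days, so 28 − 10 = 18 days remain after February 10, 2085; 600 − 18 = 582 left.
March 2085 has 31 days: 582 − 31 = 551 left.
April 2085 has 30 days: 551 − 30 = 521 left.
May 2085 has 31 days: 521 − 31 = 490 left.
June 2085 has 30 days: 490 − 30 = 460 left.
July 2085 has 31 days: 460 − 31 = 429 left.
August 2085 has 31 days: 429 − 31 = 398 left.
September 2085 has 30 days: 398 − 30 = 368 left.
October 2085 has 31 days: 368 − 31 = 337 left.
November 2085 has 30 days: 337 − 30 = 307 left.
December 2085 has 31 days: 307 − 31 = 276 left.
January 2086 has 31 days: 276 − 31 = 245 left.
February 2086 has 28 days (2086 is not a leap year): 245 − 28 = 217 left.
March 2086 has 31 days: 217 − 31 = 186 left.
April 2086 has 30 days: 186 − 30 = 156 left.
May 2086 has 31 days: 156 − 31 = 125 left.
June 2086 has 30 days: 125 − 30 = 95 left.
July 2086 has 31 days: 95 − 31 = 64 left.
August 2086 has 31 days: 64 − 31 = 33 left.
September 2086 has 30 days: 33 − 30 = 3 left.
3 days into October 2086 → October 3, 2086.
Subtracting 20 weeks (= 140 days) from October 3, 2086:
Going back 3 days from October 3, 2086 reaches the end of the previous month; 140 − 3 = 137 left.
September 2086 has 30 days: 137 − 30 = 107 left.
August 2086 has 31 days: 107 − 31 = 76 left.
July 2086 has 31 days: 76 − 31 = 45 left.
June 2086 has 30 days: 45 − 30 = 15 left.
May 2086 has 31 days; 31 − 15 = 16 → May 16, 2086.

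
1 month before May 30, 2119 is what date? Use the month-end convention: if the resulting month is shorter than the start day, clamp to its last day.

Counting back 1 month from May 30, 2119.
month 5 − 1 = 4 → April 2119.
Day 30 is valid in April, giving April 30, 2119.

April 30, 2119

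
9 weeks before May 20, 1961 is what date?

Counting back 9 weeks = 63 days from May 20, 1961.
Going back 20 days from May 20, 1961 reaches the end of the previous month; 63 − 20 = 43 left.
April 1961 has 30 days: 43 − 30 = 13 left.
March 1961 has 31 days; 31 − 13 = 18 → March 18, 1961.

March 18, 1961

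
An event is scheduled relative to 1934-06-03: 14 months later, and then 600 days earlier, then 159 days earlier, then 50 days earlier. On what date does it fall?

Advancing 14 months from June 3, 1934:
month 6 + 14 = 20, which is month 8 of year 1935 → August 1935.
Day 3 is valid in August, giving August 3, 1935.
Counting back 600 days from August 3, 1935:
Going back 3 days from August 3, 1935 reaches the end of the previous month; 600 − 3 = 597 left.
July 1935 has 31 days: 597 − 31 = 566 left.
June 1935 has 30 days: 566 − 30 = 536 left.
May 1935 has 31 days: 536 − 31 = 505 left.
April 1935 has 30 days: 505 − 30 = 475 left.
March 1935 has 31 days: 475 − 31 = 444 left.
February 1935 has 28 days (1935 is not a leap year): 444 − 28 = 416 left.
January 1935 has 31 days: 416 − 31 = 385 left.
December 1934 has 31 days: 385 − 31 = 354 left.
November 1934 has 30 days: 354 − 30 = 324 left.
October 1934 has 31 days: 324 − 31 = 293 left.
September 1934 has 30 days: 293 − 30 = 263 left.
August 1934 has 31 days: 263 − 31 = 232 left.
July 1934 has 31 days: 232 − 31 = 201 left.
June 1934 has 30 days: 201 − 30 = 171 left.
May 1934 has 31 days: 171 − 31 = 140 left.
April 1934 has 30 days: 140 − 30 = 110 left.
March 1934 has 31 days: 110 − 31 = 79 left.
February 1934 has 28 days (1934 is not a leap year): 79 − 28 = 51 left.
January 1934 has 31 days: 51 − 31 = 20 left.
December 1933 has 31 days; 31 − 20 = 11 → December 11, 1933.
Going back 159 days from December 11, 1933:
Going back 11 days from December 11, 1933 reaches the end of the previous month; 159 − 11 = 148 left.
November 1933 has 30 days: 148 − 30 = 118 left.
October 1933 has 31 days: 118 − 31 = 87 left.
September 1933 has 30 days: 87 − 30 = 57 left.
August 1933 has 31 days: 57 − 31 = 26 left.
July 1933 has 31 days; 31 − 26 = 5 → July 5, 1933.
Going back 50 days from July 5, 1933:
Going back 5 days from July 5, 1933 reaches the end of the previous month; 50 − 5 = 45 left.
June 1933 has 30 days: 45 − 30 = 15 left.
May 1933 has 31 days; 31 − 15 = 16 → May 16, 1933.

May 16, 1933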